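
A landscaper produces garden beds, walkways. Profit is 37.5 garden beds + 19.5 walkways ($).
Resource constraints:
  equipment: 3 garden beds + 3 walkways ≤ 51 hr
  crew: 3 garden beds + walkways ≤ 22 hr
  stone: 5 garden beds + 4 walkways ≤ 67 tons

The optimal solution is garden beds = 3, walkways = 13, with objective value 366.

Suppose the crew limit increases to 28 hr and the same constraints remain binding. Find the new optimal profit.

411

At the optimum: equipment uses 48 of 51 (slack = 3); crew uses 22 of 22 (binding); stone uses 67 of 67 (binding).
Since equipment is not tight, its dual is 0.
Dual feasibility on the basic columns requires 3·y_crew + 5·y_stone = 37.5, 1·y_crew + 4·y_stone = 19.5.
This yields shadow prices y_crew = 7.5, y_stone = 3.
Δz = y_crew·Δb = 7.5 × (6) = 45, so new z* = 366 + 45 = 411.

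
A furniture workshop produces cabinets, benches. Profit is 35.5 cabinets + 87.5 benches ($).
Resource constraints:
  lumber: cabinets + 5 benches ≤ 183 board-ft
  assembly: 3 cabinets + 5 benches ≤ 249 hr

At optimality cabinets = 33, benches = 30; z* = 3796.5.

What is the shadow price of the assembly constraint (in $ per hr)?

9

Check each constraint at x*: lumber 183/183 (tight); assembly 249/249 (tight).
Dual feasibility on the basic columns requires 1·y_lumber + 3·y_assembly = 35.5, 5·y_lumber + 5·y_assembly = 87.5.
This yields shadow prices y_lumber = 8.5, y_assembly = 9.
Shadow price of assembly = 9.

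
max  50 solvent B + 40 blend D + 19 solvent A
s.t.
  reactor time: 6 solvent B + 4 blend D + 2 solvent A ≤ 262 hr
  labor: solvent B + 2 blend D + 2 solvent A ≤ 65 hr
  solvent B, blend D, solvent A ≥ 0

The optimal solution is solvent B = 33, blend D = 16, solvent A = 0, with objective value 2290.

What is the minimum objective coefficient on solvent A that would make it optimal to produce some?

At the optimum: reactor time uses 262 of 262 (binding); labor uses 65 of 65 (binding).
Dual feasibility on the basic columns requires 6·y_reactor time + 1·y_labor = 50, 4·y_reactor time + 2·y_labor = 40.
→ y_reactor time = 7.5 and y_labor = 5.
solvent A enters the basis when its profit ≥ yᵀa₃ = 7.5·2 + 5·2 = 25.

25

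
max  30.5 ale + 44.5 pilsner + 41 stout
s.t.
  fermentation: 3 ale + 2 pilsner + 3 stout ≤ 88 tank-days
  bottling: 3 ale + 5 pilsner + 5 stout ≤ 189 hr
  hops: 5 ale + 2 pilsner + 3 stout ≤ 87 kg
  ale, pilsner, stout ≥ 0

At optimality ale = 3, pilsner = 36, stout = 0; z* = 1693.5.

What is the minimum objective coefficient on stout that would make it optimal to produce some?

Check each constraint at x*: fermentation 81/88 (slack 7); bottling 189/189 (tight); hops 87/87 (tight).
By complementary slackness, y = 0 for the non-binding constraint.
The binding rows give the dual system: 3·y_bottling + 5·y_hops = 30.5 and 5·y_bottling + 2·y_hops = 44.5.
This yields shadow prices y_bottling = 8.5, y_hops = 1.
stout enters the basis when its profit ≥ yᵀa₃ = 8.5·5 + 1·3 = 45.5.

45.5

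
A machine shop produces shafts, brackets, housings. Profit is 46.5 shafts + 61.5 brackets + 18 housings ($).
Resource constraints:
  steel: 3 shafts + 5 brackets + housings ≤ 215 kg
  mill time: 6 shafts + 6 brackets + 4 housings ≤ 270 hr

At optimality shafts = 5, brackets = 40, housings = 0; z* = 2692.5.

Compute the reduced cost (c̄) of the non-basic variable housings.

Check each constraint at x*: steel 215/215 (tight); mill time 270/270 (tight).
From A_Bᵀ y = c: 3·y_steel + 6·y_mill time = 46.5; 5·y_steel + 6·y_mill time = 61.5.
This yields shadow prices y_steel = 7.5, y_mill time = 4.
Reduced cost of housings: c₃ − yᵀa₃ = 18 − (7.5·1 + 4·4) = 18 − 23.5 = -5.5.

-5.5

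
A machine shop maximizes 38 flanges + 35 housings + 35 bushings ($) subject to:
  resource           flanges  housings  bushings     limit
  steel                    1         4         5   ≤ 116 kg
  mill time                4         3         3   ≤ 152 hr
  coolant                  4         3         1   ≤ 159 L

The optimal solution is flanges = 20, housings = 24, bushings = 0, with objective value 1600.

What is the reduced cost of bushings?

-2

At the optimum: steel uses 116 of 116 (binding); mill time uses 152 of 152 (binding); coolant uses 152 of 159 (slack = 7).
Since coolant is not tight, its dual is 0.
From A_Bᵀ y = c: 1·y_steel + 4·y_mill time = 38; 4·y_steel + 3·y_mill time = 35.
→ y_steel = 2 and y_mill time = 9.
Reduced cost of bushings: c₃ − yᵀa₃ = 35 − (2·5 + 9·3) = 35 − 37 = -2.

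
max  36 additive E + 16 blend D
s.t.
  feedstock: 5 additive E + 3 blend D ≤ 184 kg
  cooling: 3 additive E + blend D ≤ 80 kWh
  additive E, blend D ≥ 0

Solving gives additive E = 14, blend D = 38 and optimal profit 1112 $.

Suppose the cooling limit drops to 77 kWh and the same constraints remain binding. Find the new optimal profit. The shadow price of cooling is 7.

1091

Δb = -3, so new z* = 1112 + (7)·(-3) = 1112 − 21 = 1091.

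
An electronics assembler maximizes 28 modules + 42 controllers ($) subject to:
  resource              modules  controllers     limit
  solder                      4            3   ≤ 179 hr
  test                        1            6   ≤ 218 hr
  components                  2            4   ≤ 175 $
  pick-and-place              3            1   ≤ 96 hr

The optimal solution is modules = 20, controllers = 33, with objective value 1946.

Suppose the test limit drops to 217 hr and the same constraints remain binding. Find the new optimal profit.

Binding: solder and test. Non-binding: components (3 unused), pick-and-place (3 unused).
Since components, pick-and-place are not tight, their duals are 0.
Dual feasibility on the basic columns requires 4·y_solder + 1·y_test = 28, 3·y_solder + 6·y_test = 42.
→ y_solder = 6 and y_test = 4.
Δz = y_test·Δb = 4 × (-1) = -4, so new z* = 1946 − 4 = 1942.

1942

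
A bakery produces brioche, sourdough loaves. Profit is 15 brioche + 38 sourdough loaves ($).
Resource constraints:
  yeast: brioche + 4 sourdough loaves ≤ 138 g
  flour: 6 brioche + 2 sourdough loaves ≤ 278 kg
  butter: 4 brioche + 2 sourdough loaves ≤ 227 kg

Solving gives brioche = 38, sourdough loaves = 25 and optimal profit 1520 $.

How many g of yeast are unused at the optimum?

0

yeast used = 1·38 + 4·25 = 138; slack = 138 − 138 = 0.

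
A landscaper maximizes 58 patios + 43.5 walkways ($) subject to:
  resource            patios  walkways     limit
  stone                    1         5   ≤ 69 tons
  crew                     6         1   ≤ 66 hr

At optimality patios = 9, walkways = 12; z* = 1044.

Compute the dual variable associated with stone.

7

Both stone and crew are binding at x*.
From A_Bᵀ y = c: 1·y_stone + 6·y_crew = 58; 5·y_stone + 1·y_crew = 43.5.
→ y_stone = 7 and y_crew = 8.5.
Shadow price of stone = 7.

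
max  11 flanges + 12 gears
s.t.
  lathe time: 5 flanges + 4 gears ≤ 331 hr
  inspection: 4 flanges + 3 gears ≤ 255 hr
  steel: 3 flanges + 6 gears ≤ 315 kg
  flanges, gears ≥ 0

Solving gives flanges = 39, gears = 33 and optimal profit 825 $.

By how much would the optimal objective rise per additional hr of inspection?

2

At the optimum: lathe time uses 327 of 331 (slack = 4); inspection uses 255 of 255 (binding); steel uses 315 of 315 (binding).
Slack constraints have shadow price 0 (complementary slackness).
The binding rows give the dual system: 4·y_inspection + 3·y_steel = 11 and 3·y_inspection + 6·y_steel = 12.
Solving: y_inspection = 2, y_steel = 1.
Shadow price of inspection = 2.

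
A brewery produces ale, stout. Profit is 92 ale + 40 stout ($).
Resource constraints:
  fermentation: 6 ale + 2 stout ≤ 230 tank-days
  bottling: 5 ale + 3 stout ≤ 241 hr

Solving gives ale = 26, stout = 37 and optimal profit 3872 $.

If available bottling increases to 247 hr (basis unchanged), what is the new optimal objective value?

At the optimum: fermentation uses 230 of 230 (binding); bottling uses 241 of 241 (binding).
Dual feasibility on the basic columns requires 6·y_fermentation + 5·y_bottling = 92, 2·y_fermentation + 3·y_bottling = 40.
This yields shadow prices y_fermentation = 9.5, y_bottling = 7.
Δz = y_bottling·Δb = 7 × (6) = 42, so new z* = 3872 + 42 = 3914.

3914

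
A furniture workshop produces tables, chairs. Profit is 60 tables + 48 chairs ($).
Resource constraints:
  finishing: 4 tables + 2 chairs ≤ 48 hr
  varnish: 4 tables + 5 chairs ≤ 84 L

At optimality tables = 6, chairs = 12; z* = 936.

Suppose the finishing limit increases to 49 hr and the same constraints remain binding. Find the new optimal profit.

945

Both finishing and varnish are binding at x*.
Dual feasibility on the basic columns requires 4·y_finishing + 4·y_varnish = 60, 2·y_finishing + 5·y_varnish = 48.
→ y_finishing = 9 and y_varnish = 6.
Δz = y_finishing·Δb = 9 × (1) = 9, so new z* = 936 + 9 = 945.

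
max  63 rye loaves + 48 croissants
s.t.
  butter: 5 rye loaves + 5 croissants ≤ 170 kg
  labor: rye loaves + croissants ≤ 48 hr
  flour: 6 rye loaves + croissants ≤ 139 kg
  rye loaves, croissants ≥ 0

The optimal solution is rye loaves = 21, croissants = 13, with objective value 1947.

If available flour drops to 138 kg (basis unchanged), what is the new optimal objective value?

1944

At the optimum: butter uses 170 of 170 (binding); labor uses 34 of 48 (slack = 14); flour uses 139 of 139 (binding).
Slack constraints have shadow price 0 (complementary slackness).
The binding rows give the dual system: 5·y_butter + 6·y_flour = 63 and 5·y_butter + 1·y_flour = 48.
Solving: y_butter = 9, y_flour = 3.
Δz = y_flour·Δb = 3 × (-1) = -3, so new z* = 1947 − 3 = 1944.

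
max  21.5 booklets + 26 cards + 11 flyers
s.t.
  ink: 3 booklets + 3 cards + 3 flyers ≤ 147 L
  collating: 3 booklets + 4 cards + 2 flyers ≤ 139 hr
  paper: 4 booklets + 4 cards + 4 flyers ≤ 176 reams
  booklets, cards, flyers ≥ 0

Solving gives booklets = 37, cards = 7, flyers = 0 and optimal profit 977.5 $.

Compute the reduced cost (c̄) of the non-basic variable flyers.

Check each constraint at x*: ink 132/147 (slack 15); collating 139/139 (tight); paper 176/176 (tight).
Slack constraints have shadow price 0 (complementary slackness).
Dual feasibility on the basic columns requires 3·y_collating + 4·y_paper = 21.5, 4·y_collating + 4·y_paper = 26.
This yields shadow prices y_collating = 4.5, y_paper = 2.
Reduced cost of flyers: c₃ − yᵀa₃ = 11 − (4.5·2 + 2·4) = 11 − 17 = -6.

-6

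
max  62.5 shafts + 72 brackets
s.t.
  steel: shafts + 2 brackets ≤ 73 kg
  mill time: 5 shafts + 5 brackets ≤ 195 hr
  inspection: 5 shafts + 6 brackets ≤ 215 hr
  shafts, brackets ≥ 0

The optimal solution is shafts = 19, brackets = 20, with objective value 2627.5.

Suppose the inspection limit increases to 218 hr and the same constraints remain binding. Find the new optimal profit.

2656

At the optimum: steel uses 59 of 73 (slack = 14); mill time uses 195 of 195 (binding); inspection uses 215 of 215 (binding).
Slack constraints have shadow price 0 (complementary slackness).
Dual feasibility on the basic columns requires 5·y_mill time + 5·y_inspection = 62.5, 5·y_mill time + 6·y_inspection = 72.
→ y_mill time = 3 and y_inspection = 9.5.
Δz = y_inspection·Δb = 9.5 × (3) = 28.5, so new z* = 2627.5 + 28.5 = 2656.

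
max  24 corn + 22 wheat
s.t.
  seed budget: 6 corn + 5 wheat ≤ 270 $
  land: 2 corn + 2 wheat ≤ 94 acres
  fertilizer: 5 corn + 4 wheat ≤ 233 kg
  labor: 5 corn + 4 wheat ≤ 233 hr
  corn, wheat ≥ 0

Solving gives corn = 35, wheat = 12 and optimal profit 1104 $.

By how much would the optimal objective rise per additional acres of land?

6

Check each constraint at x*: seed budget 270/270 (tight); land 94/94 (tight); fertilizer 223/233 (slack 10); labor 223/233 (slack 10).
Slack constraints have shadow price 0 (complementary slackness).
From A_Bᵀ y = c: 6·y_seed budget + 2·y_land = 24; 5·y_seed budget + 2·y_land = 22.
Solving: y_seed budget = 2, y_land = 6.
Shadow price of land = 6.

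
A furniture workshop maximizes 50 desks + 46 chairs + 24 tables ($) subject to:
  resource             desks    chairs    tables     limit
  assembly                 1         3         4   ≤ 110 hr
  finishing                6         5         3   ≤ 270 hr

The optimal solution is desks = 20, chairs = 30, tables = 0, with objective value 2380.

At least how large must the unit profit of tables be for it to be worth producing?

32

Check each constraint at x*: assembly 110/110 (tight); finishing 270/270 (tight).
The binding rows give the dual system: 1·y_assembly + 6·y_finishing = 50 and 3·y_assembly + 5·y_finishing = 46.
→ y_assembly = 2 and y_finishing = 8.
tables enters the basis when its profit ≥ yᵀa₃ = 2·4 + 8·3 = 32.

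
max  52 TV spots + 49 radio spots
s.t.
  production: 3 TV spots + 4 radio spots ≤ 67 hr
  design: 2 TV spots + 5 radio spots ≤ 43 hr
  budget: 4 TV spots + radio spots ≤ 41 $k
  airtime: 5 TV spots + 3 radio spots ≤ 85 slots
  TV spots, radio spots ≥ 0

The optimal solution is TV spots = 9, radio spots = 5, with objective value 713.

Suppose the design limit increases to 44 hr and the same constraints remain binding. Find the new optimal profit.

At the optimum: production uses 47 of 67 (slack = 20); design uses 43 of 43 (binding); budget uses 41 of 41 (binding); airtime uses 60 of 85 (slack = 25).
Slack constraints have shadow price 0 (complementary slackness).
The binding rows give the dual system: 2·y_design + 4·y_budget = 52 and 5·y_design + 1·y_budget = 49.
→ y_design = 8 and y_budget = 9.
Δz = y_design·Δb = 8 × (1) = 8, so new z* = 713 + 8 = 721.

721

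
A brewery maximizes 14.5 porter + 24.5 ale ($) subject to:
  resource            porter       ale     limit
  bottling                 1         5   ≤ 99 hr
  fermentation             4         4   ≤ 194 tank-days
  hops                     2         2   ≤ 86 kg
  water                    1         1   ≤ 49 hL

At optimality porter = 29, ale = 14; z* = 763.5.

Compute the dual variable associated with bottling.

2.5

Binding: bottling and hops. Non-binding: fermentation (22 unused), water (6 unused).
Slack constraints have shadow price 0 (complementary slackness).
The binding rows give the dual system: 1·y_bottling + 2·y_hops = 14.5 and 5·y_bottling + 2·y_hops = 24.5.
This yields shadow prices y_bottling = 2.5, y_hops = 6.
Shadow price of bottling = 2.5.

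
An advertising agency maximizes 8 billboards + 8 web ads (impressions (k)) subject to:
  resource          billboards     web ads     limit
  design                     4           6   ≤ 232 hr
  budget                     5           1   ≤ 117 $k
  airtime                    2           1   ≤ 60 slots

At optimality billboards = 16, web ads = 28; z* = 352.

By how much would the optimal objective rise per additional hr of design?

1

At the optimum: design uses 232 of 232 (binding); budget uses 108 of 117 (slack = 9); airtime uses 60 of 60 (binding).
Since budget is not tight, its dual is 0.
The binding rows give the dual system: 4·y_design + 2·y_airtime = 8 and 6·y_design + 1·y_airtime = 8.
→ y_design = 1 and y_airtime = 2.
Shadow price of design = 1.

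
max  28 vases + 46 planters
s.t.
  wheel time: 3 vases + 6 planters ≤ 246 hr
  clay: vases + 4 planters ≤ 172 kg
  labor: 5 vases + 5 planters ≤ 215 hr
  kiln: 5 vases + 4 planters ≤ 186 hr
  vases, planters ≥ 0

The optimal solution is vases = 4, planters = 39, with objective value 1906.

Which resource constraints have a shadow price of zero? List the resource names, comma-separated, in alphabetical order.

wheel time: 246/246 (binding)
clay: 160/172 (slack 12)
labor: 215/215 (binding)
kiln: 176/186 (slack 10)
By complementary slackness, a constraint with positive slack has shadow price 0 → clay, kiln.

clay, kiln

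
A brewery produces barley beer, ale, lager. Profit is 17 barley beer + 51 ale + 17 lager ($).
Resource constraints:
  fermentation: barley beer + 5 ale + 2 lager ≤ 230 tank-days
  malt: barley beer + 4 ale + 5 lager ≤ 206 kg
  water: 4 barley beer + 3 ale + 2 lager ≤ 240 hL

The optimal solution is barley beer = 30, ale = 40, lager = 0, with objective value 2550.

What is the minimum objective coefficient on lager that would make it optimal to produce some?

22

Check each constraint at x*: fermentation 230/230 (tight); malt 190/206 (slack 16); water 240/240 (tight).
Since malt is not tight, its dual is 0.
The binding rows give the dual system: 1·y_fermentation + 4·y_water = 17 and 5·y_fermentation + 3·y_water = 51.
This yields shadow prices y_fermentation = 9, y_water = 2.
lager enters the basis when its profit ≥ yᵀa₃ = 9·2 + 2·2 = 22.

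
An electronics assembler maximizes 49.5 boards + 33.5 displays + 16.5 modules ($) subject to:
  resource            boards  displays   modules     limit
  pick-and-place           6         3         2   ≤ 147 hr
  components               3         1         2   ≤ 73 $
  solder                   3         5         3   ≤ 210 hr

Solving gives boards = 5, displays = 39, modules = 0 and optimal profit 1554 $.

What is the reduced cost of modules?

Check each constraint at x*: pick-and-place 147/147 (tight); components 54/73 (slack 19); solder 210/210 (tight).
By complementary slackness, y = 0 for the non-binding constraint.
Dual feasibility on the basic columns requires 6·y_pick-and-place + 3·y_solder = 49.5, 3·y_pick-and-place + 5·y_solder = 33.5.
→ y_pick-and-place = 7 and y_solder = 2.5.
Reduced cost of modules: c₃ − yᵀa₃ = 16.5 − (7·2 + 2.5·3) = 16.5 − 21.5 = -5.

-5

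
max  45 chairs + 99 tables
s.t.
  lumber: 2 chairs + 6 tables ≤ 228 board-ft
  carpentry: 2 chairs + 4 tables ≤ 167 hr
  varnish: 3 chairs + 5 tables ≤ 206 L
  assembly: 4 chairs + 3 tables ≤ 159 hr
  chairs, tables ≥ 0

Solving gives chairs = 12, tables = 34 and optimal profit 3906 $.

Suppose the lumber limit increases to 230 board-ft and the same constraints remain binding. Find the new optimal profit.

3924

Binding: lumber and varnish. Non-binding: carpentry (7 unused), assembly (9 unused).
Since carpentry, assembly are not tight, their duals are 0.
Dual feasibility on the basic columns requires 2·y_lumber + 3·y_varnish = 45, 6·y_lumber + 5·y_varnish = 99.
Solving: y_lumber = 9, y_varnish = 9.
Δz = y_lumber·Δb = 9 × (2) = 18, so new z* = 3906 + 18 = 3924.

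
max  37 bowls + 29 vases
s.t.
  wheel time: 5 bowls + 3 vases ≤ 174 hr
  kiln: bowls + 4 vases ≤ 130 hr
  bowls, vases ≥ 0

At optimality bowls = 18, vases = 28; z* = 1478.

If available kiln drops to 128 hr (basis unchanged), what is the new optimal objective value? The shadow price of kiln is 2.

1474

Δb = -2, so new z* = 1478 + (2)·(-2) = 1478 − 4 = 1474.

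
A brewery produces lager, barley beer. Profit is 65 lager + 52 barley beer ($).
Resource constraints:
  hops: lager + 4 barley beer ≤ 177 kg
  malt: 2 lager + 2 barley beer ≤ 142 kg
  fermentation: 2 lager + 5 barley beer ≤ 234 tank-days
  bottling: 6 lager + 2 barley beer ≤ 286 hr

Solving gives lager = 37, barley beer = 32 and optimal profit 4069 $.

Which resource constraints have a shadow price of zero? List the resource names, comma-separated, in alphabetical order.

hops, malt

hops: 165/177 (slack 12)
malt: 138/142 (slack 4)
fermentation: 234/234 (binding)
bottling: 286/286 (binding)
By complementary slackness, a constraint with positive slack has shadow price 0 → hops, malt.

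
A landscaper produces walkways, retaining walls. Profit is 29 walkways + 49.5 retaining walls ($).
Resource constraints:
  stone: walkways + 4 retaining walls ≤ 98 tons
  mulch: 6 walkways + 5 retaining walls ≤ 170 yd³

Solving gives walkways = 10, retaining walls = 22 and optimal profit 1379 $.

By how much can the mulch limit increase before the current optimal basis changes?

418

Binding constraints: stone, mulch. The basis is B = [[1,4],[6,5]] with det -19.
Per unit increase in mulch, x* moves by d = (0.2105, -0.0526).
The basis stays optimal until retaining walls reaches 0; allowable increase = 418 yd³.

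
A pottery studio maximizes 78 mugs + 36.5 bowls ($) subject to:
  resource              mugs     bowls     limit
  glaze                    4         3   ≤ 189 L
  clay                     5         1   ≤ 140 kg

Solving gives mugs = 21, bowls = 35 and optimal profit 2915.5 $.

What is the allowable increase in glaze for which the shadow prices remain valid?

Binding constraints: glaze, clay. The basis is B = [[4,3],[5,1]] with det -11.
Per unit increase in glaze, x* moves by d = (-0.0909, 0.4545).
The basis stays optimal until mugs reaches 0; allowable increase = 231 L.

231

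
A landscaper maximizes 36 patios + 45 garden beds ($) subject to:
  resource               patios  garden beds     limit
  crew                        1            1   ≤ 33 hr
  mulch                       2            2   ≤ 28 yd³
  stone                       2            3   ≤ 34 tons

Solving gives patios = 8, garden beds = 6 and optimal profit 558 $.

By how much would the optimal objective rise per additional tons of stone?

9

Check each constraint at x*: crew 14/33 (slack 19); mulch 28/28 (tight); stone 34/34 (tight).
Since crew is not tight, its dual is 0.
From A_Bᵀ y = c: 2·y_mulch + 2·y_stone = 36; 2·y_mulch + 3·y_stone = 45.
This yields shadow prices y_mulch = 9, y_stone = 9.
Shadow price of stone = 9.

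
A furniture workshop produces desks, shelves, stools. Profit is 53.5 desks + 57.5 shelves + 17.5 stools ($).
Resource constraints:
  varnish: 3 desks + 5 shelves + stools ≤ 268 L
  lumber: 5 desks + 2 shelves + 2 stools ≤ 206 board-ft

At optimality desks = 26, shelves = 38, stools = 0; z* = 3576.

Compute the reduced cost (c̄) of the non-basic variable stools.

-2

Both varnish and lumber are binding at x*.
From A_Bᵀ y = c: 3·y_varnish + 5·y_lumber = 53.5; 5·y_varnish + 2·y_lumber = 57.5.
Solving: y_varnish = 9.5, y_lumber = 5.
Reduced cost of stools: c₃ − yᵀa₃ = 17.5 − (9.5·1 + 5·2) = 17.5 − 19.5 = -2.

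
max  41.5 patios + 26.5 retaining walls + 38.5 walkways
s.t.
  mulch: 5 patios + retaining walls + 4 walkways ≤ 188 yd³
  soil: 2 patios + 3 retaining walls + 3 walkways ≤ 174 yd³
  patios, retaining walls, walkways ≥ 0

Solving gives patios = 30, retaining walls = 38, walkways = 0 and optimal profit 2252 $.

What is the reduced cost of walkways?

-4.5

At the optimum: mulch uses 188 of 188 (binding); soil uses 174 of 174 (binding).
Dual feasibility on the basic columns requires 5·y_mulch + 2·y_soil = 41.5, 1·y_mulch + 3·y_soil = 26.5.
This yields shadow prices y_mulch = 5.5, y_soil = 7.
Reduced cost of walkways: c₃ − yᵀa₃ = 38.5 − (5.5·4 + 7·3) = 38.5 − 43 = -4.5.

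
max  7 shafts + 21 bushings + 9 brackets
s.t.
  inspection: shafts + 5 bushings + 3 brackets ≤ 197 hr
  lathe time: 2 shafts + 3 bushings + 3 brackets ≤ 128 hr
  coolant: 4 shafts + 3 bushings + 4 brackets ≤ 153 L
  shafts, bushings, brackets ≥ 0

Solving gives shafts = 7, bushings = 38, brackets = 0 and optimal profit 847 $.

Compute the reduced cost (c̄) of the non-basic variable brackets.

Check each constraint at x*: inspection 197/197 (tight); lathe time 128/128 (tight); coolant 142/153 (slack 11).
Slack constraints have shadow price 0 (complementary slackness).
Dual feasibility on the basic columns requires 1·y_inspection + 2·y_lathe time = 7, 5·y_inspection + 3·y_lathe time = 21.
→ y_inspection = 3 and y_lathe time = 2.
Reduced cost of brackets: c₃ − yᵀa₃ = 9 − (3·3 + 2·3) = 9 − 15 = -6.

-6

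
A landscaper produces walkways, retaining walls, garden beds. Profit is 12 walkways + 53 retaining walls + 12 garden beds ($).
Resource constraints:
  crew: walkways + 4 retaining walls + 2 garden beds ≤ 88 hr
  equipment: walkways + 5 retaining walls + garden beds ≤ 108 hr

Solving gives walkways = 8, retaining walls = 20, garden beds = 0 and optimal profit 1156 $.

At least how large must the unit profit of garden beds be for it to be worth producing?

At the optimum: crew uses 88 of 88 (binding); equipment uses 108 of 108 (binding).
From A_Bᵀ y = c: 1·y_crew + 1·y_equipment = 12; 4·y_crew + 5·y_equipment = 53.
→ y_crew = 7 and y_equipment = 5.
garden beds enters the basis when its profit ≥ yᵀa₃ = 7·2 + 5·1 = 19.

19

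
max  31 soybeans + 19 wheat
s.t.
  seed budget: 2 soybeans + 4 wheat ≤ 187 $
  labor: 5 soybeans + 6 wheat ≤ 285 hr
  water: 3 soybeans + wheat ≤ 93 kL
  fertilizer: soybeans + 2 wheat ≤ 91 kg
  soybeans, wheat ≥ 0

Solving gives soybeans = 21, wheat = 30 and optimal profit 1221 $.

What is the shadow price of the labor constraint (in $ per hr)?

At the optimum: seed budget uses 162 of 187 (slack = 25); labor uses 285 of 285 (binding); water uses 93 of 93 (binding); fertilizer uses 81 of 91 (slack = 10).
By complementary slackness, y = 0 for the non-binding constraints.
The binding rows give the dual system: 5·y_labor + 3·y_water = 31 and 6·y_labor + 1·y_water = 19.
Solving: y_labor = 2, y_water = 7.
Shadow price of labor = 2.

2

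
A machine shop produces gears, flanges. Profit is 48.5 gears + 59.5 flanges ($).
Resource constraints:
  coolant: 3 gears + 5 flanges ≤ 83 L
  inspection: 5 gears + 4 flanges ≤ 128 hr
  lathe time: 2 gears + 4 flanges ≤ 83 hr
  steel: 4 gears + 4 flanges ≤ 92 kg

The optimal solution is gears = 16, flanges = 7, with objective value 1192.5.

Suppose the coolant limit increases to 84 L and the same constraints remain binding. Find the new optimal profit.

At the optimum: coolant uses 83 of 83 (binding); inspection uses 108 of 128 (slack = 20); lathe time uses 60 of 83 (slack = 23); steel uses 92 of 92 (binding).
Since inspection, lathe time are not tight, their duals are 0.
The binding rows give the dual system: 3·y_coolant + 4·y_steel = 48.5 and 5·y_coolant + 4·y_steel = 59.5.
Solving: y_coolant = 5.5, y_steel = 8.
Δz = y_coolant·Δb = 5.5 × (1) = 5.5, so new z* = 1192.5 + 5.5 = 1198.

1198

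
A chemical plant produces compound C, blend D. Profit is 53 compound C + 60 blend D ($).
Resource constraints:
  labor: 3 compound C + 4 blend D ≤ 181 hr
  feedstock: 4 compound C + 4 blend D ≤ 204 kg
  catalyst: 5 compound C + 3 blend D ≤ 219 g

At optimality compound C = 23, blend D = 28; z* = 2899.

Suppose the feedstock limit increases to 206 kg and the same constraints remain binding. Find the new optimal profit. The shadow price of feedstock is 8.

2915

Δb = 2, so new z* = 2899 + (8)·(2) = 2899 + 16 = 2915.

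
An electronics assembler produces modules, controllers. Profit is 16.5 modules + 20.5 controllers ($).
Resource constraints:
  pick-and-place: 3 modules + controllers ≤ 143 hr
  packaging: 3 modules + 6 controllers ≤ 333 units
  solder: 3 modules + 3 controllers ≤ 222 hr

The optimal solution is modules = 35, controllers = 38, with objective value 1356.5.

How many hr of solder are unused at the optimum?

3

solder used = 3·35 + 3·38 = 219; slack = 222 − 219 = 3.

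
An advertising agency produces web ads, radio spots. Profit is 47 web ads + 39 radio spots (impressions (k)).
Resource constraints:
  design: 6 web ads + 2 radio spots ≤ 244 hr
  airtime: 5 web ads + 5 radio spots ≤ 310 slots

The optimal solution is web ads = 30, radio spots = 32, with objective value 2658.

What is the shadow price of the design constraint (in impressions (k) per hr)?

Check each constraint at x*: design 244/244 (tight); airtime 310/310 (tight).
Dual feasibility on the basic columns requires 6·y_design + 5·y_airtime = 47, 2·y_design + 5·y_airtime = 39.
→ y_design = 2 and y_airtime = 7.
Shadow price of design = 2.

2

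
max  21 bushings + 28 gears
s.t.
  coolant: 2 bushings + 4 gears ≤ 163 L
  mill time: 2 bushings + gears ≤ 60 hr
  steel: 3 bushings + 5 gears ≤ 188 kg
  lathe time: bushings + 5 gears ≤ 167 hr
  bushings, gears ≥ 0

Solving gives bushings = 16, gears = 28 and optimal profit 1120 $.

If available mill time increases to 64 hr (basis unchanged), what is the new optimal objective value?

Check each constraint at x*: coolant 144/163 (slack 19); mill time 60/60 (tight); steel 188/188 (tight); lathe time 156/167 (slack 11).
By complementary slackness, y = 0 for the non-binding constraints.
Dual feasibility on the basic columns requires 2·y_mill time + 3·y_steel = 21, 1·y_mill time + 5·y_steel = 28.
Solving: y_mill time = 3, y_steel = 5.
Δz = y_mill time·Δb = 3 × (4) = 12, so new z* = 1120 + 12 = 1132.

1132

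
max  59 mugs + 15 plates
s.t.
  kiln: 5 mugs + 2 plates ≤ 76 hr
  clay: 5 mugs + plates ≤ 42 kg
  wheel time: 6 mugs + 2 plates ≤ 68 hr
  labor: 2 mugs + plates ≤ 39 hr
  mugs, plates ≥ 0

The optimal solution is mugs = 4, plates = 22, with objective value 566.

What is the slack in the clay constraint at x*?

0

clay used = 5·4 + 1·22 = 42; slack = 42 − 42 = 0.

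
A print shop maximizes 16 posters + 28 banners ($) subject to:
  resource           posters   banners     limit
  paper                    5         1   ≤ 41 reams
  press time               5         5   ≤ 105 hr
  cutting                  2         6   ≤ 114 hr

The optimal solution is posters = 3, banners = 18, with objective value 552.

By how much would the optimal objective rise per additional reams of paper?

0

Check each constraint at x*: paper 33/41 (slack 8); press time 105/105 (tight); cutting 114/114 (tight).
Slack constraints have shadow price 0 (complementary slackness).
Dual feasibility on the basic columns requires 5·y_press time + 2·y_cutting = 16, 5·y_press time + 6·y_cutting = 28.
Solving: y_press time = 2, y_cutting = 3.
Shadow price of paper = 0.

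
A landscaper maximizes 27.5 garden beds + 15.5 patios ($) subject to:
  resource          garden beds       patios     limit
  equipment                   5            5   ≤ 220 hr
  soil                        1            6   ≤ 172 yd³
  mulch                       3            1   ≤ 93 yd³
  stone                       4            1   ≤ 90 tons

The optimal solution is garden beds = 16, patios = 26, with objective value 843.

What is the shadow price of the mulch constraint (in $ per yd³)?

0

Check each constraint at x*: equipment 210/220 (slack 10); soil 172/172 (tight); mulch 74/93 (slack 19); stone 90/90 (tight).
Since equipment, mulch are not tight, their duals are 0.
The binding rows give the dual system: 1·y_soil + 4·y_stone = 27.5 and 6·y_soil + 1·y_stone = 15.5.
This yields shadow prices y_soil = 1.5, y_stone = 6.5.
Shadow price of mulch = 0.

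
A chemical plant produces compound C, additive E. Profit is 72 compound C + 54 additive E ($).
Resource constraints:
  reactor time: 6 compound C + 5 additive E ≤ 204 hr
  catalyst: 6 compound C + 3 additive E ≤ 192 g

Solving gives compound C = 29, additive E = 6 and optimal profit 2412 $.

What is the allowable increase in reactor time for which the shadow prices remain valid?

Binding constraints: reactor time, catalyst. The basis is B = [[6,5],[6,3]] with det -12.
Per unit increase in reactor time, x* moves by d = (-0.25, 0.5).
The basis stays optimal until compound C reaches 0; allowable increase = 116 hr.

116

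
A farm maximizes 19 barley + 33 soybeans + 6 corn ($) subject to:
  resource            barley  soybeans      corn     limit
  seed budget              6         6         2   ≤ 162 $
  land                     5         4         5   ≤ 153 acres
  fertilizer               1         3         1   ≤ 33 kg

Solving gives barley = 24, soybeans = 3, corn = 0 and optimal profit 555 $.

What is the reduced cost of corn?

Binding: seed budget and fertilizer. Non-binding: land (21 unused).
By complementary slackness, y = 0 for the non-binding constraint.
The binding rows give the dual system: 6·y_seed budget + 1·y_fertilizer = 19 and 6·y_seed budget + 3·y_fertilizer = 33.
This yields shadow prices y_seed budget = 2, y_fertilizer = 7.
Reduced cost of corn: c₃ − yᵀa₃ = 6 − (2·2 + 7·1) = 6 − 11 = -5.

-5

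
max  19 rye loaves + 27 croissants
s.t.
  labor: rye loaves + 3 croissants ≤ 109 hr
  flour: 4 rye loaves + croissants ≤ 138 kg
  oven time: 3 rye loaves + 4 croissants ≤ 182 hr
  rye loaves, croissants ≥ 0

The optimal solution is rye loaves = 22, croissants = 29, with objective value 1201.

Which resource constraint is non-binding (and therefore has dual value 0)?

flour

labor: 109/109 (binding)
flour: 117/138 (slack 21)
oven time: 182/182 (binding)
By complementary slackness, a constraint with positive slack has shadow price 0 → flour.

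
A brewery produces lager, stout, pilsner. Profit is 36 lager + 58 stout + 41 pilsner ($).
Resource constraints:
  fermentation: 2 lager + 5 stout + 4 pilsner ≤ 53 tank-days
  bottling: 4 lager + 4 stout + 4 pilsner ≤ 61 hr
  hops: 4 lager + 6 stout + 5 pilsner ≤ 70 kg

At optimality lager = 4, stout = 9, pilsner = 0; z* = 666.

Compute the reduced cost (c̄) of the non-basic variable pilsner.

-7

Binding: fermentation and hops. Non-binding: bottling (9 unused).
Since bottling is not tight, its dual is 0.
Dual feasibility on the basic columns requires 2·y_fermentation + 4·y_hops = 36, 5·y_fermentation + 6·y_hops = 58.
This yields shadow prices y_fermentation = 2, y_hops = 8.
Reduced cost of pilsner: c₃ − yᵀa₃ = 41 − (2·4 + 8·5) = 41 − 48 = -7.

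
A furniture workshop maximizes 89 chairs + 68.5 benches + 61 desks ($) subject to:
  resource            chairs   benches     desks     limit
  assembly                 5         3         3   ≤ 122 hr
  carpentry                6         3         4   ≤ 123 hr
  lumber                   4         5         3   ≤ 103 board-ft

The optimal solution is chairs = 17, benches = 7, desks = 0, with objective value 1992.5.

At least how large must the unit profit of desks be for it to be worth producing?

62

At the optimum: assembly uses 106 of 122 (slack = 16); carpentry uses 123 of 123 (binding); lumber uses 103 of 103 (binding).
Since assembly is not tight, its dual is 0.
The binding rows give the dual system: 6·y_carpentry + 4·y_lumber = 89 and 3·y_carpentry + 5·y_lumber = 68.5.
→ y_carpentry = 9.5 and y_lumber = 8.
desks enters the basis when its profit ≥ yᵀa₃ = 9.5·4 + 8·3 = 62.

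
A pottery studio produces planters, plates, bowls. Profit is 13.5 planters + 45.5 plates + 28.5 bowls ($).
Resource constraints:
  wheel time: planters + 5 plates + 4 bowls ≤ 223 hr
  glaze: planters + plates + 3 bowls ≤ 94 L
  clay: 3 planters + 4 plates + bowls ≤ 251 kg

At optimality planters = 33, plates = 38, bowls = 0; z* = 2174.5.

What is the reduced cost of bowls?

-3.5

Check each constraint at x*: wheel time 223/223 (tight); glaze 71/94 (slack 23); clay 251/251 (tight).
Since glaze is not tight, its dual is 0.
Dual feasibility on the basic columns requires 1·y_wheel time + 3·y_clay = 13.5, 5·y_wheel time + 4·y_clay = 45.5.
Solving: y_wheel time = 7.5, y_clay = 2.
Reduced cost of bowls: c₃ − yᵀa₃ = 28.5 − (7.5·4 + 2·1) = 28.5 − 32 = -3.5.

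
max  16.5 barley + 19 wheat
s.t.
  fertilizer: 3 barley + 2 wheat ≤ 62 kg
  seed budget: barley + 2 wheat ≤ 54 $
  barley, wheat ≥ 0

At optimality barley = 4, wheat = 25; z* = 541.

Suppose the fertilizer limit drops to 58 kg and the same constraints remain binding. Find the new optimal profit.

At the optimum: fertilizer uses 62 of 62 (binding); seed budget uses 54 of 54 (binding).
From A_Bᵀ y = c: 3·y_fertilizer + 1·y_seed budget = 16.5; 2·y_fertilizer + 2·y_seed budget = 19.
→ y_fertilizer = 3.5 and y_seed budget = 6.
Δz = y_fertilizer·Δb = 3.5 × (-4) = -14, so new z* = 541 − 14 = 527.

527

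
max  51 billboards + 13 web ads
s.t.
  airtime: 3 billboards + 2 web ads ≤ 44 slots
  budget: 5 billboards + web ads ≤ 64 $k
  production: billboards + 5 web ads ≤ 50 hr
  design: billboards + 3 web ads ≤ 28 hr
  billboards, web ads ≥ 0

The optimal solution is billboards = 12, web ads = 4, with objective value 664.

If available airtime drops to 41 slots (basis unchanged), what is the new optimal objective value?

At the optimum: airtime uses 44 of 44 (binding); budget uses 64 of 64 (binding); production uses 32 of 50 (slack = 18); design uses 24 of 28 (slack = 4).
Since production, design are not tight, their duals are 0.
From A_Bᵀ y = c: 3·y_airtime + 5·y_budget = 51; 2·y_airtime + 1·y_budget = 13.
→ y_airtime = 2 and y_budget = 9.
Δz = y_airtime·Δb = 2 × (-3) = -6, so new z* = 664 − 6 = 658.

658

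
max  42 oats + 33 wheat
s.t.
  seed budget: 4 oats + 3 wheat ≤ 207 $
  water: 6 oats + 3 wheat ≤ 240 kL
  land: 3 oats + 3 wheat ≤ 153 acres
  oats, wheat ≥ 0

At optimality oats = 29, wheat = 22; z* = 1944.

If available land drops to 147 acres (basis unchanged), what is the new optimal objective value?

1896

At the optimum: seed budget uses 182 of 207 (slack = 25); water uses 240 of 240 (binding); land uses 153 of 153 (binding).
Slack constraints have shadow price 0 (complementary slackness).
Dual feasibility on the basic columns requires 6·y_water + 3·y_land = 42, 3·y_water + 3·y_land = 33.
→ y_water = 3 and y_land = 8.
Δz = y_land·Δb = 8 × (-6) = -48, so new z* = 1944 − 48 = 1896.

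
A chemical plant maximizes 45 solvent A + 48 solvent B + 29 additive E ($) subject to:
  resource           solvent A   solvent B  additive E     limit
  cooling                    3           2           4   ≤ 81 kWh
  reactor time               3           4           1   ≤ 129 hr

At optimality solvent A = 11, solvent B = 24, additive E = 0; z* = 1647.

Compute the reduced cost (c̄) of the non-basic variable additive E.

-4

Both cooling and reactor time are binding at x*.
Dual feasibility on the basic columns requires 3·y_cooling + 3·y_reactor time = 45, 2·y_cooling + 4·y_reactor time = 48.
→ y_cooling = 6 and y_reactor time = 9.
Reduced cost of additive E: c₃ − yᵀa₃ = 29 − (6·4 + 9·1) = 29 − 33 = -4.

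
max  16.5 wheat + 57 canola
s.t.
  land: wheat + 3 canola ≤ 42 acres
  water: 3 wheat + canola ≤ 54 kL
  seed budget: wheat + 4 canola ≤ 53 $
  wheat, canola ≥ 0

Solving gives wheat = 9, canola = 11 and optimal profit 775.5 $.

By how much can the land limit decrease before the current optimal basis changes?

2.25

Binding constraints: land, seed budget. The basis is B = [[1,3],[1,4]] with det 1.
Per unit decrease in land, x* moves by d = (-4, 1).
The basis stays optimal until wheat reaches 0; allowable decrease = 2.25 acres.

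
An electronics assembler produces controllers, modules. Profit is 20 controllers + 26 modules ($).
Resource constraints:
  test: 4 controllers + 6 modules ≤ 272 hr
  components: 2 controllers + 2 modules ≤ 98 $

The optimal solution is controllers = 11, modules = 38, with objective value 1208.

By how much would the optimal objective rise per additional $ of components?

4

Both test and components are binding at x*.
From A_Bᵀ y = c: 4·y_test + 2·y_components = 20; 6·y_test + 2·y_components = 26.
This yields shadow prices y_test = 3, y_components = 4.
Shadow price of components = 4.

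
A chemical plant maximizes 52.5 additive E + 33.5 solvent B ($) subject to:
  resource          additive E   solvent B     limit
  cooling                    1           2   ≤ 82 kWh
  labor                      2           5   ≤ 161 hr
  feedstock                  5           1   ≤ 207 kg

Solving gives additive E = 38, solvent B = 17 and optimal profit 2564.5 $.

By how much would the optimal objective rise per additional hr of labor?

5

At the optimum: cooling uses 72 of 82 (slack = 10); labor uses 161 of 161 (binding); feedstock uses 207 of 207 (binding).
Slack constraints have shadow price 0 (complementary slackness).
The binding rows give the dual system: 2·y_labor + 5·y_feedstock = 52.5 and 5·y_labor + 1·y_feedstock = 33.5.
→ y_labor = 5 and y_feedstock = 8.5.
Shadow price of labor = 5.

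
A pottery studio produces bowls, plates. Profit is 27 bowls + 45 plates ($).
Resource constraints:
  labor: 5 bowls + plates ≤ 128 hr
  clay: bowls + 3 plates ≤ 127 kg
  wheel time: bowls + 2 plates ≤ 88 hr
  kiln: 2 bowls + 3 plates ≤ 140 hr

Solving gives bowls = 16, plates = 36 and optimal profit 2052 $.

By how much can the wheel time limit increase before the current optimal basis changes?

1

Binding constraints: wheel time, kiln. The basis is B = [[1,2],[2,3]] with det -1.
Per unit increase in wheel time, x* moves by d = (-3, 2).
The basis stays optimal until clay becomes binding; allowable increase = 1 hr.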